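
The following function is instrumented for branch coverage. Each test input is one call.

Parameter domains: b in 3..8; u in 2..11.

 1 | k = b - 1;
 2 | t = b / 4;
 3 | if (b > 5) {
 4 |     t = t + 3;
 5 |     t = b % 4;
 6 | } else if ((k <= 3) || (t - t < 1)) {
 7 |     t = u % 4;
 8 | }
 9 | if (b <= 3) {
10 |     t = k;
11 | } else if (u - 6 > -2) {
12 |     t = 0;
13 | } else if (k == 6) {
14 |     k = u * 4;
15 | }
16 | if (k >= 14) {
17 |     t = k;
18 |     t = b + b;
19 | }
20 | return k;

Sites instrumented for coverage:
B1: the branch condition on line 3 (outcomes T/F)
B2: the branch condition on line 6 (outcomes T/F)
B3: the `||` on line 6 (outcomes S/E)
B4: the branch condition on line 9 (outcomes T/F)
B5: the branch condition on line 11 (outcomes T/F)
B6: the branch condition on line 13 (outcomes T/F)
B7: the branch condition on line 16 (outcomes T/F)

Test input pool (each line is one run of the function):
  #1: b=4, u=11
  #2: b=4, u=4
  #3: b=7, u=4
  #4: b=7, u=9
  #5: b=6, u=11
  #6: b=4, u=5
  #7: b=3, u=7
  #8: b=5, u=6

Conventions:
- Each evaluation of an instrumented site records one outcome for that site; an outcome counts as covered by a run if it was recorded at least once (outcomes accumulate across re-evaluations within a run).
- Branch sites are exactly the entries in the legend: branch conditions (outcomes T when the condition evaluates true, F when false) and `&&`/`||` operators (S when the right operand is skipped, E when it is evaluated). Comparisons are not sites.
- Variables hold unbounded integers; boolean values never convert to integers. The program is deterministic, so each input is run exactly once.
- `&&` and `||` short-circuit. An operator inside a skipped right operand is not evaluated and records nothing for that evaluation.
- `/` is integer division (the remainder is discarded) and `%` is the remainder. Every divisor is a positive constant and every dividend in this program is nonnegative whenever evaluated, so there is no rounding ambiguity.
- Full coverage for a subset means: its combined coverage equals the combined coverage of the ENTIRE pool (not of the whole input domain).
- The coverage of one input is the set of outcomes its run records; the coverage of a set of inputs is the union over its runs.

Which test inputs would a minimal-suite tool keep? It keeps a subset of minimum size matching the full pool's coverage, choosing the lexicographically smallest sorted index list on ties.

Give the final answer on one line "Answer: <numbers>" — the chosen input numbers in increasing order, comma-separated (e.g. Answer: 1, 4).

input #1 (b=4, u=11): events B1->F, B3->S, B2->T, B4->F, B5->T, B7->F; covers B1=F, B2=T, B3=S, B4=F, B5=T, B7=F
input #2 (b=4, u=4): events B1->F, B3->S, B2->T, B4->F, B5->F, B6->F, B7->F; covers B1=F, B2=T, B3=S, B4=F, B5=F, B6=F, B7=F
input #3 (b=7, u=4): events B1->T, B4->F, B5->F, B6->T, B7->T; covers B1=T, B4=F, B5=F, B6=T, B7=T
input #4 (b=7, u=9): events B1->T, B4->F, B5->T, B7->F; covers B1=T, B4=F, B5=T, B7=F
input #5 (b=6, u=11): events B1->T, B4->F, B5->T, B7->F; covers B1=T, B4=F, B5=T, B7=F
input #6 (b=4, u=5): events B1->F, B3->S, B2->T, B4->F, B5->T, B7->F; covers B1=F, B2=T, B3=S, B4=F, B5=T, B7=F
input #7 (b=3, u=7): events B1->F, B3->S, B2->T, B4->T, B7->F; covers B1=F, B2=T, B3=S, B4=T, B7=F
input #8 (b=5, u=6): events B1->F, B3->E, B2->T, B4->F, B5->T, B7->F; covers B1=F, B2=T, B3=E, B4=F, B5=T, B7=F
pool-wide coverage (13 outcomes): B1=T, B1=F, B2=T, B3=S, B3=E, B4=T, B4=F, B5=T, B5=F, B6=T, B6=F, B7=T, B7=F
every size-1 subset falls short of the 13 outcomes (best: 7/13)
every size-2 subset falls short of the 13 outcomes (best: 10/13)
every size-3 subset falls short of the 13 outcomes (best: 12/13)
inputs {2, 3, 7, 8} (size 4) cover everything; no size-4 subset with a lexicographically smaller index list covers all 13

Answer: 2, 3, 7, 8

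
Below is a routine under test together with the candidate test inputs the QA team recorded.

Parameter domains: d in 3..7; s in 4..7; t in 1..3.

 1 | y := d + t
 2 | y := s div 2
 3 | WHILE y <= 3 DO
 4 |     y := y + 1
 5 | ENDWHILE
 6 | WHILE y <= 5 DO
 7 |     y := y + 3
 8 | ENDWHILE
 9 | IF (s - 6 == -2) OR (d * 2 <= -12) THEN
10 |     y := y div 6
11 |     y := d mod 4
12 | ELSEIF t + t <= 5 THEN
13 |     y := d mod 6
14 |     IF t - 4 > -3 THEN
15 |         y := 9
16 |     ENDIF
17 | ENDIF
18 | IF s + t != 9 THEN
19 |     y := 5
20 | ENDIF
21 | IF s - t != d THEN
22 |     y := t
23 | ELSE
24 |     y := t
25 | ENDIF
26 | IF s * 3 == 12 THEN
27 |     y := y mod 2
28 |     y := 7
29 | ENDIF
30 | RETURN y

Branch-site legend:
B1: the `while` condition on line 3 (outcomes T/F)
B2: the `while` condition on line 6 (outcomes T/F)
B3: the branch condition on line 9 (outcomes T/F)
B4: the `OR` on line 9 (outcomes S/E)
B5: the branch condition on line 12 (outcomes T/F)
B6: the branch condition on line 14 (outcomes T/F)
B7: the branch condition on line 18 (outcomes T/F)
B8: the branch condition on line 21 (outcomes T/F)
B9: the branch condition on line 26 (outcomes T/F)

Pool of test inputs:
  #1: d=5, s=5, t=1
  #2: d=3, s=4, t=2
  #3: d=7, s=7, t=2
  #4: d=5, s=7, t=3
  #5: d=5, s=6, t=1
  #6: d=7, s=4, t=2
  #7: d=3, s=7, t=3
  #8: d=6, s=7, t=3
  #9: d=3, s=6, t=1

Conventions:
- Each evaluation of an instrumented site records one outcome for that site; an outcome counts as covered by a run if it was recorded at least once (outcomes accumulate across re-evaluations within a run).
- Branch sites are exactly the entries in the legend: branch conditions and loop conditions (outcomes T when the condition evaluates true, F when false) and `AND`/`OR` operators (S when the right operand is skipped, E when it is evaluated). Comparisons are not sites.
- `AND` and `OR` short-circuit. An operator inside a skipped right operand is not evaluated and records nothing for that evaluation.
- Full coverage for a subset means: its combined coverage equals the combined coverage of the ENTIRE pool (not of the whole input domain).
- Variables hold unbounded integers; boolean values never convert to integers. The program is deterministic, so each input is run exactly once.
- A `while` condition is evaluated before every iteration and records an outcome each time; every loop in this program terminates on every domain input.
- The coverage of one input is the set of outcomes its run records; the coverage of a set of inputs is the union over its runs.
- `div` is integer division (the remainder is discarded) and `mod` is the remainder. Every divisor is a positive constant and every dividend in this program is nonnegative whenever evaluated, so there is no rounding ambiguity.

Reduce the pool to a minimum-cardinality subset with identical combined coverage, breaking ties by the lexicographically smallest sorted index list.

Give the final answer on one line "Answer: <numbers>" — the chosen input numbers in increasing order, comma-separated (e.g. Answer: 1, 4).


input #1, d=5, s=5, t=1: events B1->T, B1->T, B1->F, B2->T, B2->F, B4->E, B3->F, B5->T, B6->F, B7->T, B8->T, B9->F; outcomes B1=T, B1=F, B2=T, B2=F, B3=F, B4=E, B5=T, B6=F, B7=T, B8=T, B9=F
input #2, d=3, s=4, t=2: events B1->T, B1->T, B1->F, B2->T, B2->F, B4->S, B3->T, B7->T, B8->T, B9->T; outcomes B1=T, B1=F, B2=T, B2=F, B3=T, B4=S, B7=T, B8=T, B9=T
input #3, d=7, s=7, t=2: events B1->T, B1->F, B2->T, B2->F, B4->E, B3->F, B5->T, B6->T, B7->F, B8->T, B9->F; outcomes B1=T, B1=F, B2=T, B2=F, B3=F, B4=E, B5=T, B6=T, B7=F, B8=T, B9=F
input #4, d=5, s=7, t=3: events B1->T, B1->F, B2->T, B2->F, B4->E, B3->F, B5->F, B7->T, B8->T, B9->F; outcomes B1=T, B1=F, B2=T, B2=F, B3=F, B4=E, B5=F, B7=T, B8=T, B9=F
input #5, d=5, s=6, t=1: events B1->T, B1->F, B2->T, B2->F, B4->E, B3->F, B5->T, B6->F, B7->T, B8->F, B9->F; outcomes B1=T, B1=F, B2=T, B2=F, B3=F, B4=E, B5=T, B6=F, B7=T, B8=F, B9=F
input #6, d=7, s=4, t=2: events B1->T, B1->T, B1->F, B2->T, B2->F, B4->S, B3->T, B7->T, B8->T, B9->T; outcomes B1=T, B1=F, B2=T, B2=F, B3=T, B4=S, B7=T, B8=T, B9=T
input #7, d=3, s=7, t=3: events B1->T, B1->F, B2->T, B2->F, B4->E, B3->F, B5->F, B7->T, B8->T, B9->F; outcomes B1=T, B1=F, B2=T, B2=F, B3=F, B4=E, B5=F, B7=T, B8=T, B9=F
input #8, d=6, s=7, t=3: events B1->T, B1->F, B2->T, B2->F, B4->E, B3->F, B5->F, B7->T, B8->T, B9->F; outcomes B1=T, B1=F, B2=T, B2=F, B3=F, B4=E, B5=F, B7=T, B8=T, B9=F
input #9, d=3, s=6, t=1: events B1->T, B1->F, B2->T, B2->F, B4->E, B3->F, B5->T, B6->F, B7->T, B8->T, B9->F; outcomes B1=T, B1=F, B2=T, B2=F, B3=F, B4=E, B5=T, B6=F, B7=T, B8=T, B9=F
union over all inputs: B1=T, B1=F, B2=T, B2=F, B3=T, B3=F, B4=S, B4=E, B5=T, B5=F, B6=T, B6=F, B7=T, B7=F, B8=T, B8=F, B9=T, B9=F (18 outcomes)
checked all size-1 subsets: none covers 18 outcomes (max 11/18)
checked all size-2 subsets: none covers 18 outcomes (max 15/18)
checked all size-3 subsets: none covers 18 outcomes (max 17/18)
size 4: inputs {2, 3, 4, 5} cover all 18 outcomes, and no lexicographically smaller subset of this size does
Answer: 2, 3, 4, 5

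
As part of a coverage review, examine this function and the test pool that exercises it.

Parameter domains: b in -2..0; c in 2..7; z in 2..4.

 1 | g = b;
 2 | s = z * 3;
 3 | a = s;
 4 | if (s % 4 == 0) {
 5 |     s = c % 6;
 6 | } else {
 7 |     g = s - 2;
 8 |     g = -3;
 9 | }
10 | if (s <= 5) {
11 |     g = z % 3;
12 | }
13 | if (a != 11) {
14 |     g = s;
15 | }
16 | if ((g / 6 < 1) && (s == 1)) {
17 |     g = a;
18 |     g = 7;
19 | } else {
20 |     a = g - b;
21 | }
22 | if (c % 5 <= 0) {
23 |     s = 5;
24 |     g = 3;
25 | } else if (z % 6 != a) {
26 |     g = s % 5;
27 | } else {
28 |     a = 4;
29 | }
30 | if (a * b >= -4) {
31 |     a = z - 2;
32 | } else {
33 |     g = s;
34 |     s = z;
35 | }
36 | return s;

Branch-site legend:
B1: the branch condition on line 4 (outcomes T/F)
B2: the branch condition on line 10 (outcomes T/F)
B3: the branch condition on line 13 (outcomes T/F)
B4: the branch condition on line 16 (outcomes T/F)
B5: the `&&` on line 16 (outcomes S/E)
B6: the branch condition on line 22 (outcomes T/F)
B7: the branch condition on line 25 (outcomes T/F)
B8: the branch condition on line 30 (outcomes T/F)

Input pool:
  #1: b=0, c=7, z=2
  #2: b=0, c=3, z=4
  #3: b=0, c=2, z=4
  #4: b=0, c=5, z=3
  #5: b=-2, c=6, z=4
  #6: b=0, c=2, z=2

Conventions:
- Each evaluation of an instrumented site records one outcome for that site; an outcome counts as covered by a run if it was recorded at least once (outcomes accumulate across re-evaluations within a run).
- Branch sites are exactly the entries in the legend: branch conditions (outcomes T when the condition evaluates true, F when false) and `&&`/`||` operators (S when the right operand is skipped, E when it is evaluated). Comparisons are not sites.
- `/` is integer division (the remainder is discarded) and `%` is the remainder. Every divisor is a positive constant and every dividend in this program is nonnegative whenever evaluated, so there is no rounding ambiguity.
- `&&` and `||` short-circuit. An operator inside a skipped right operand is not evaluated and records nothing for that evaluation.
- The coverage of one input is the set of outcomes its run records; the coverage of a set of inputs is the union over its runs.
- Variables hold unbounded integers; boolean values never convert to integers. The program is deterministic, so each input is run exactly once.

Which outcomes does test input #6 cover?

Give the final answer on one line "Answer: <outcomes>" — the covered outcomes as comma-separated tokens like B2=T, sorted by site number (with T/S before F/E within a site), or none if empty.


Event log for input #6 (b=0, c=2, z=2):
  B1->F, B2->F, B3->T, B5->S, B4->F, B6->F, B7->T, B8->T
deduplicating events, the covered set is: B1=F, B2=F, B3=T, B4=F, B5=S, B6=F, B7=T, B8=T
Answer: B1=F, B2=F, B3=T, B4=F, B5=S, B6=F, B7=T, B8=T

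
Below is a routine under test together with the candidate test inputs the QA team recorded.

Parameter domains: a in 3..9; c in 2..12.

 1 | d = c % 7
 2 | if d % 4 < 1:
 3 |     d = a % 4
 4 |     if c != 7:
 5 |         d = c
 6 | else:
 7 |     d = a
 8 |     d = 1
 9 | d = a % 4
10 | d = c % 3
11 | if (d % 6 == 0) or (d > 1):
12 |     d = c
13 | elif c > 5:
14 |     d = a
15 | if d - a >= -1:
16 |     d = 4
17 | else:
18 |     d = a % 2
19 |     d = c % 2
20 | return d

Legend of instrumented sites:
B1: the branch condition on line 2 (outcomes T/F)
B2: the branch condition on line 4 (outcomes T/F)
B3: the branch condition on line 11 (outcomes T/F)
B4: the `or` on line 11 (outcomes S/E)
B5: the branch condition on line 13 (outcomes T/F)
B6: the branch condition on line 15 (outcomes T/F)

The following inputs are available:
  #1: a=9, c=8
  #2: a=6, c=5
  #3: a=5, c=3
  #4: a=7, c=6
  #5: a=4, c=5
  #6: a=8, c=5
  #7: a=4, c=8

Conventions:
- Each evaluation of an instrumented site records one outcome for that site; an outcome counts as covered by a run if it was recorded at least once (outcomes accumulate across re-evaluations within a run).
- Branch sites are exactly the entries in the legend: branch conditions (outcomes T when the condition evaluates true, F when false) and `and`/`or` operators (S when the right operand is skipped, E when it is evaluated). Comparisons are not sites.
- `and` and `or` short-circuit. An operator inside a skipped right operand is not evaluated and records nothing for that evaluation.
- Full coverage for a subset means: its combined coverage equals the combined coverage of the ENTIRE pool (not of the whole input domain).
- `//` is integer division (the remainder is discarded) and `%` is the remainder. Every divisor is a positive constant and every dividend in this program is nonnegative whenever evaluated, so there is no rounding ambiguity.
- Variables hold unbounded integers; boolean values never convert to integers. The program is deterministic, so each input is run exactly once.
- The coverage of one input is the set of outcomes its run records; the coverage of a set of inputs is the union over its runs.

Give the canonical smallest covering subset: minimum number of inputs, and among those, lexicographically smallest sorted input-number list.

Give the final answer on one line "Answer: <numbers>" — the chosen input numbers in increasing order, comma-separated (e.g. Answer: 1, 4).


test 1 (a=9, c=8) fires B1->F, B4->E, B3->T, B6->T; hits B1=F, B3=T, B4=E, B6=T
test 2 (a=6, c=5) fires B1->F, B4->E, B3->T, B6->T; hits B1=F, B3=T, B4=E, B6=T
test 3 (a=5, c=3) fires B1->F, B4->S, B3->T, B6->F; hits B1=F, B3=T, B4=S, B6=F
test 4 (a=7, c=6) fires B1->F, B4->S, B3->T, B6->T; hits B1=F, B3=T, B4=S, B6=T
test 5 (a=4, c=5) fires B1->F, B4->E, B3->T, B6->T; hits B1=F, B3=T, B4=E, B6=T
test 6 (a=8, c=5) fires B1->F, B4->E, B3->T, B6->F; hits B1=F, B3=T, B4=E, B6=F
test 7 (a=4, c=8) fires B1->F, B4->E, B3->T, B6->T; hits B1=F, B3=T, B4=E, B6=T
pool-wide coverage (6 outcomes): B1=F, B3=T, B4=S, B4=E, B6=T, B6=F
no size-1 subset reaches all 6 outcomes (best union: 4/6)
size 2: inputs {1, 3} cover all 6 outcomes, and no lexicographically smaller subset of this size does
Answer: 1, 3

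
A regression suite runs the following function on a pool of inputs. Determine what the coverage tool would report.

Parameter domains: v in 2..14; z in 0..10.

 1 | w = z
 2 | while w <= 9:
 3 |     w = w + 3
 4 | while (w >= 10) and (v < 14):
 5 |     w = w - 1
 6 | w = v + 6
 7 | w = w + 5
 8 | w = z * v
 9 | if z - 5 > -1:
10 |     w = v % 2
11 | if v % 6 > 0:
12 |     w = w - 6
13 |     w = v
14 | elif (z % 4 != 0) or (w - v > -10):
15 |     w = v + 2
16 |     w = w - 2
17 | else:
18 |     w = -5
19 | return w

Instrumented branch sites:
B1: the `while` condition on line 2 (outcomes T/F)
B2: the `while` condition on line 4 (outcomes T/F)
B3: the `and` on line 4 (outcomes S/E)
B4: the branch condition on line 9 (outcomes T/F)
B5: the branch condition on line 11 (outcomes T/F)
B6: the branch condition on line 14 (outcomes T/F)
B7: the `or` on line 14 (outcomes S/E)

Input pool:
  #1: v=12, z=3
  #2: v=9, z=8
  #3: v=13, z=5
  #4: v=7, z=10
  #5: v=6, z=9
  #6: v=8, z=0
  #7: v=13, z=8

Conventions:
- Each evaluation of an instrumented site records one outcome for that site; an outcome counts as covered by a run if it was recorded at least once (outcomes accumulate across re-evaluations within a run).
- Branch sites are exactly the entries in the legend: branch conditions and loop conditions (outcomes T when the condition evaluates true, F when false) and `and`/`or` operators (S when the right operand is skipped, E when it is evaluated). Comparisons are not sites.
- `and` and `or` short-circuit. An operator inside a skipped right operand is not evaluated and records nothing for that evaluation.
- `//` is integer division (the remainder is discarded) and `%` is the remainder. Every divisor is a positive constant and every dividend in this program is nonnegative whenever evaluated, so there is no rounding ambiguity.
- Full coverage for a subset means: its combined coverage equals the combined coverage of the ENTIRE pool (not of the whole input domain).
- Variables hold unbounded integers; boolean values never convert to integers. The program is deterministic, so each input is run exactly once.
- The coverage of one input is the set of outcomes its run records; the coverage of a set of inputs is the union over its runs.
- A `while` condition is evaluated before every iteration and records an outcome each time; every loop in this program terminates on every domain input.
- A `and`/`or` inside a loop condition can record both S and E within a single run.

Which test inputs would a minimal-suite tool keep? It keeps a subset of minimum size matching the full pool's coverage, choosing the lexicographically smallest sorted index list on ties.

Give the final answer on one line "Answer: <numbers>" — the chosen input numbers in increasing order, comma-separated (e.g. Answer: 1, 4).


input #1 (v=12, z=3): events B1->T, B1->T, B1->T, B1->F, B3->E, B2->T, B3->E, B2->T, B3->E, B2->T, B3->S, B2->F, B4->F, B5->F, ...; covers B1=T, B1=F, B2=T, B2=F, B3=S, B3=E, B4=F, B5=F, B6=T, B7=S
input #2 (v=9, z=8): events B1->T, B1->F, B3->E, B2->T, B3->E, B2->T, B3->S, B2->F, B4->T, B5->T; covers B1=T, B1=F, B2=T, B2=F, B3=S, B3=E, B4=T, B5=T
input #3 (v=13, z=5): events B1->T, B1->T, B1->F, B3->E, B2->T, B3->E, B2->T, B3->S, B2->F, B4->T, B5->T; covers B1=T, B1=F, B2=T, B2=F, B3=S, B3=E, B4=T, B5=T
input #4 (v=7, z=10): events B1->F, B3->E, B2->T, B3->S, B2->F, B4->T, B5->T; covers B1=F, B2=T, B2=F, B3=S, B3=E, B4=T, B5=T
input #5 (v=6, z=9): events B1->T, B1->F, B3->E, B2->T, B3->E, B2->T, B3->E, B2->T, B3->S, B2->F, B4->T, B5->F, B7->S, B6->T; covers B1=T, B1=F, B2=T, B2=F, B3=S, B3=E, B4=T, B5=F, B6=T, B7=S
input #6 (v=8, z=0): events B1->T, B1->T, B1->T, B1->T, B1->F, B3->E, B2->T, B3->E, B2->T, B3->E, B2->T, B3->S, B2->F, B4->F, ...; covers B1=T, B1=F, B2=T, B2=F, B3=S, B3=E, B4=F, B5=T
input #7 (v=13, z=8): events B1->T, B1->F, B3->E, B2->T, B3->E, B2->T, B3->S, B2->F, B4->T, B5->T; covers B1=T, B1=F, B2=T, B2=F, B3=S, B3=E, B4=T, B5=T
union over all inputs: B1=T, B1=F, B2=T, B2=F, B3=S, B3=E, B4=T, B4=F, B5=T, B5=F, B6=T, B7=S (12 outcomes)
no size-1 subset reaches all 12 outcomes (best union: 10/12)
size 2: inputs {1, 2} cover all 12 outcomes, and no lexicographically smaller subset of this size does
Answer: 1, 2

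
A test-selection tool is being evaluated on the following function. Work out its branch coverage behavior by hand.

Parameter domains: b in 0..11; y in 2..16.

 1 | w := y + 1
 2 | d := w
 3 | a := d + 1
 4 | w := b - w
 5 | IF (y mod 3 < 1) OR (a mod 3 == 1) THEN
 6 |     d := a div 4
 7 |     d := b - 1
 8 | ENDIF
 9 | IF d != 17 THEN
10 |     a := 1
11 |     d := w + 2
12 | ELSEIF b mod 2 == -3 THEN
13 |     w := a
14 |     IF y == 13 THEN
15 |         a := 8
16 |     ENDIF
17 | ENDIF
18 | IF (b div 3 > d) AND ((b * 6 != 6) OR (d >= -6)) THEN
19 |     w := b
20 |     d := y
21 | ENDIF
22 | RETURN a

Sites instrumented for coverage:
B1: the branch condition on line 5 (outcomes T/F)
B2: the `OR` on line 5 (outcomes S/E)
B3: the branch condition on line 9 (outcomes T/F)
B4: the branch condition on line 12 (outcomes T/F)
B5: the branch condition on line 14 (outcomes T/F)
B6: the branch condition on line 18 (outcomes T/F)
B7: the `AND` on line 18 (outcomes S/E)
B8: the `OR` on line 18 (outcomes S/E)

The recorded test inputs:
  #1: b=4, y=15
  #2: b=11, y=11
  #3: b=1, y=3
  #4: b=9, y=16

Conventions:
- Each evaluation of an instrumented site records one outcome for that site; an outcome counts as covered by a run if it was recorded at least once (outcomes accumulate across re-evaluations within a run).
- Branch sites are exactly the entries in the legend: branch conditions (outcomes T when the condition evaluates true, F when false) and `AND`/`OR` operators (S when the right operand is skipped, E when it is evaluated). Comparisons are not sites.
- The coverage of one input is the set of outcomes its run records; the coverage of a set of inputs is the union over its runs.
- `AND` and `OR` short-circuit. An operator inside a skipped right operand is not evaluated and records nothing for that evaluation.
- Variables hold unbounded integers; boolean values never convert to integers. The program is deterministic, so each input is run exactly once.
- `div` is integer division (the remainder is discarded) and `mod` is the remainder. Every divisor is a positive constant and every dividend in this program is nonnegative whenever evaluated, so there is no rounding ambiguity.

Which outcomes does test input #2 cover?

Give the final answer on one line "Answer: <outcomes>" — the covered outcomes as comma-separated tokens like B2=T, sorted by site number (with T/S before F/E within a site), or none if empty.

Event log for input #2 (b=11, y=11):
  B2->E, B1->T, B3->T, B7->E, B8->S, B6->T
distinct outcomes covered: B1=T, B2=E, B3=T, B6=T, B7=E, B8=S

Answer: B1=T, B2=E, B3=T, B6=T, B7=E, B8=S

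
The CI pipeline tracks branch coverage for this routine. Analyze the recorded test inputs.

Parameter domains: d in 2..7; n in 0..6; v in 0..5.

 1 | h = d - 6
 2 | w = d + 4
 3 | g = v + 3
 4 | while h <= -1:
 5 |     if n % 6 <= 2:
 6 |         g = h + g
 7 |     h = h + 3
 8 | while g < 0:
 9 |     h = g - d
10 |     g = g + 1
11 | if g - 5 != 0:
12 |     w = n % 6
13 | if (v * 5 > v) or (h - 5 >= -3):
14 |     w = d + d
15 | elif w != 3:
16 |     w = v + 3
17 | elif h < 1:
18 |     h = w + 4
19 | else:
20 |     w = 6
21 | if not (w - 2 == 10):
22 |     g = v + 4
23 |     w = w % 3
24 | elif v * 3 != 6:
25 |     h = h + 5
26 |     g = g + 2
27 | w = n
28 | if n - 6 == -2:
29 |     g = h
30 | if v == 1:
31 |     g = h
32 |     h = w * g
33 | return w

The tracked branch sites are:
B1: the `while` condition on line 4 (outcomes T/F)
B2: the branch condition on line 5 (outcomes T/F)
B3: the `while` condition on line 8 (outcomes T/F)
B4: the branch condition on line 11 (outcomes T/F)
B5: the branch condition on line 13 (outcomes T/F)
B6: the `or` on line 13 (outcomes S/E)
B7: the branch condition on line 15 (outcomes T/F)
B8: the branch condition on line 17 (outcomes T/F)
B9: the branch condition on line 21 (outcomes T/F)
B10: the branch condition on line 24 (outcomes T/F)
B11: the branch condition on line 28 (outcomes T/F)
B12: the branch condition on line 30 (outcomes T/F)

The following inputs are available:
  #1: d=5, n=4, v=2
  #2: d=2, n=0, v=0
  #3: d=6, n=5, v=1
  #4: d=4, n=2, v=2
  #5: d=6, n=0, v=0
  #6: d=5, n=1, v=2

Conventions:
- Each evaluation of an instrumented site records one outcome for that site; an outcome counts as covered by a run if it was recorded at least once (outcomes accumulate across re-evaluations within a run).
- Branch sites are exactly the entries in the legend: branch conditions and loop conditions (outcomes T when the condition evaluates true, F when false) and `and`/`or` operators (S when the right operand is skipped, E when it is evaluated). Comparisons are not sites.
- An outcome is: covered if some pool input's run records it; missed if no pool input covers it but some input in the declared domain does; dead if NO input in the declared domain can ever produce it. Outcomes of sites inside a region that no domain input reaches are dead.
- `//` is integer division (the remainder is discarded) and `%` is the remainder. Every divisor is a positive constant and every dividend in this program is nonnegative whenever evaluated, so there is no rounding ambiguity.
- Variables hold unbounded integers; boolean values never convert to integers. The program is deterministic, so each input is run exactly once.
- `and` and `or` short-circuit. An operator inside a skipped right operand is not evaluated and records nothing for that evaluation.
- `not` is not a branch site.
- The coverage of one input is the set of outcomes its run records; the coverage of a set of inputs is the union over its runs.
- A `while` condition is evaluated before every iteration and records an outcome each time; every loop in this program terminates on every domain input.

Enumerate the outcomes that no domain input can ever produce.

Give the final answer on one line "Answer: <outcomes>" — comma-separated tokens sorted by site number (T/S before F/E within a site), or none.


running all 252 domain inputs and tallying outcomes:
  reachable outcomes have witnesses, e.g. B1=T (e.g. d=2, n=0, v=0), B1=F (e.g. d=2, n=0, v=0), B2=T (e.g. d=2, n=0, v=0), B2=F (e.g. d=2, n=3, v=0)
Answer: none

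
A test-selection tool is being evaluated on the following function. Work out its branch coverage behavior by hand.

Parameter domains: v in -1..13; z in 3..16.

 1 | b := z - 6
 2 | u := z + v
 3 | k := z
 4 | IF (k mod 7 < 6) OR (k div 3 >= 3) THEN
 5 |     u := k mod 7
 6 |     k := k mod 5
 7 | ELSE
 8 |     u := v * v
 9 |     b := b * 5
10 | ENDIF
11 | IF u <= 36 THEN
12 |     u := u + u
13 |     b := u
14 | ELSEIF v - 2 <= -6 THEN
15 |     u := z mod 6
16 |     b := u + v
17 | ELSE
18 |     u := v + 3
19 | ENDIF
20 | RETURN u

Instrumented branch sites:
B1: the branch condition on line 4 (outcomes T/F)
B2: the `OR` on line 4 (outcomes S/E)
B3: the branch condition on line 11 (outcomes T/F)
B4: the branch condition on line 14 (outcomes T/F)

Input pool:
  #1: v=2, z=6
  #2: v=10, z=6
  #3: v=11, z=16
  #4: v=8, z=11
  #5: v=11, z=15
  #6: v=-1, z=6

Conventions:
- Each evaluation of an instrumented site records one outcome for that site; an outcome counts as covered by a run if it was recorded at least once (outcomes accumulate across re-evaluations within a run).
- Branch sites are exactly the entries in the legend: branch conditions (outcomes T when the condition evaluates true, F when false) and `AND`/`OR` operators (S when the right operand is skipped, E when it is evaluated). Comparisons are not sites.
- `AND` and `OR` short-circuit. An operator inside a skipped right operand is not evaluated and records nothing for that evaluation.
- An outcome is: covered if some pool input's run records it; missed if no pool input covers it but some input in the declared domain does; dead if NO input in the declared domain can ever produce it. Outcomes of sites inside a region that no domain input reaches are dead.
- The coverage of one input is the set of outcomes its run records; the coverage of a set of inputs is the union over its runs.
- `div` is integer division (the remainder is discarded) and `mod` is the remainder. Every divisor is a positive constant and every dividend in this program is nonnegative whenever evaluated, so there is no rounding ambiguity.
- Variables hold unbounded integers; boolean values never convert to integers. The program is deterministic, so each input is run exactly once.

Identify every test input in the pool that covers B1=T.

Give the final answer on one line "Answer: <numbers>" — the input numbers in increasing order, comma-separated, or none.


input #1 (v=2, z=6): does not produce B1=T
input #2 (v=10, z=6): does not produce B1=T
input #3 (v=11, z=16): produces B1=T
input #4 (v=8, z=11): produces B1=T
input #5 (v=11, z=15): produces B1=T
input #6 (v=-1, z=6): does not produce B1=T
Answer: 3, 4, 5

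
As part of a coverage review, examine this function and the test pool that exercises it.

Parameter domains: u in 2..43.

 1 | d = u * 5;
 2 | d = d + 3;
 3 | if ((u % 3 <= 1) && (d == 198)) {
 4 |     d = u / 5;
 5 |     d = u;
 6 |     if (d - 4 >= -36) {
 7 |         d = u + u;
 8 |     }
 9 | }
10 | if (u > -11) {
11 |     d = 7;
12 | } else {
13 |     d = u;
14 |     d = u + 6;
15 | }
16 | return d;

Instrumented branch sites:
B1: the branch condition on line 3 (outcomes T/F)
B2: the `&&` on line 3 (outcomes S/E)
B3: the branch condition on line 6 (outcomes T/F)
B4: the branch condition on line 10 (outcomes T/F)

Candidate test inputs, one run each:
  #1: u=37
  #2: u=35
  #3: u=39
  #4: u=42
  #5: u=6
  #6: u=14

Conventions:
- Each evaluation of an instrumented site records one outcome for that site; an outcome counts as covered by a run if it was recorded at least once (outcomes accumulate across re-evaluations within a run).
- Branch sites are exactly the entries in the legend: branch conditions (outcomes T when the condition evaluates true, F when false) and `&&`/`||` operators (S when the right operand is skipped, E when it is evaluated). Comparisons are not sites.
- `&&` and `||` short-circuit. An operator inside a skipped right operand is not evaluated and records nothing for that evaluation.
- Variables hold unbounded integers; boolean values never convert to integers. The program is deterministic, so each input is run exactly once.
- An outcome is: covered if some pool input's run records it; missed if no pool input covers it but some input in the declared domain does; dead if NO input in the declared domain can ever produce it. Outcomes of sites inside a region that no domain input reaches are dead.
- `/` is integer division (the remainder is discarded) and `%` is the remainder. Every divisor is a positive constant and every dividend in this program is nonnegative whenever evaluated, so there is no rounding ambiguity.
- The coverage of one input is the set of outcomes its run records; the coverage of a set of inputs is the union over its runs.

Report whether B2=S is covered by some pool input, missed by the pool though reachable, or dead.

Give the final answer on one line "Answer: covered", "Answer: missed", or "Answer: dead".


B2=S is recorded by pool input(s) 2, 6 -> covered
Answer: covered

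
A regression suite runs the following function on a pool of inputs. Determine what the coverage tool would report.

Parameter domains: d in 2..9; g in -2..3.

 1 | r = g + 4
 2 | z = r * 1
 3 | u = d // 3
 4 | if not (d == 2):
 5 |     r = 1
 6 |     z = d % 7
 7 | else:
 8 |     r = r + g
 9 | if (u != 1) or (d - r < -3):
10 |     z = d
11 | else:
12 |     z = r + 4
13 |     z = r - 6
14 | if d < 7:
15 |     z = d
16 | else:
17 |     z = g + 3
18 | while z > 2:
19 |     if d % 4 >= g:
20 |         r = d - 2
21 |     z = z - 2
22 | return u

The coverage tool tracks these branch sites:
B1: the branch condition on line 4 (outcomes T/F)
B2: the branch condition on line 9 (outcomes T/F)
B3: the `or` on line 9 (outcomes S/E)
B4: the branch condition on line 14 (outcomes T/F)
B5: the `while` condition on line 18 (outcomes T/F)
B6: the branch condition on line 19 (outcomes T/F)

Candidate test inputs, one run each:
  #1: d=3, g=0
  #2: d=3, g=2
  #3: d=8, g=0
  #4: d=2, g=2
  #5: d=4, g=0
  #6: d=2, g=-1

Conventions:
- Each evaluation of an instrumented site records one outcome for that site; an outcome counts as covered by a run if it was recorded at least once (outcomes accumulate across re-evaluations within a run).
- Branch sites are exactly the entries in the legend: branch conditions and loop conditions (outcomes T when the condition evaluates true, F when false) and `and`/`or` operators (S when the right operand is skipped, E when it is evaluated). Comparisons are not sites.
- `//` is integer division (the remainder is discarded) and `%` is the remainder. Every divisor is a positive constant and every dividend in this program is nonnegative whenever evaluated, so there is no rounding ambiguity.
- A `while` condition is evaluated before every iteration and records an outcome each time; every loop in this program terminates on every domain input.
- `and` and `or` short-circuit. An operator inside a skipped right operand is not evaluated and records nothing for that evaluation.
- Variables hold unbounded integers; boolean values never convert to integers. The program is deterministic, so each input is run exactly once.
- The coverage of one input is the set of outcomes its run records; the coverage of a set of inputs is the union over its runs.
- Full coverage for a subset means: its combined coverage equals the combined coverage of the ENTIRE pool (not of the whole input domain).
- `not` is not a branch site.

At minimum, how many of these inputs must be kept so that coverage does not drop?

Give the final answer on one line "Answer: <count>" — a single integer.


run #1 (d=3, g=0) runs B1->T, B3->E, B2->F, B4->T, B5->T, B6->T, B5->F; records B1=T, B2=F, B3=E, B4=T, B5=T, B5=F, B6=T
run #2 (d=3, g=2) runs B1->T, B3->E, B2->F, B4->T, B5->T, B6->T, B5->F; records B1=T, B2=F, B3=E, B4=T, B5=T, B5=F, B6=T
run #3 (d=8, g=0) runs B1->T, B3->S, B2->T, B4->F, B5->T, B6->T, B5->F; records B1=T, B2=T, B3=S, B4=F, B5=T, B5=F, B6=T
run #4 (d=2, g=2) runs B1->F, B3->S, B2->T, B4->T, B5->F; records B1=F, B2=T, B3=S, B4=T, B5=F
run #5 (d=4, g=0) runs B1->T, B3->E, B2->F, B4->T, B5->T, B6->T, B5->F; records B1=T, B2=F, B3=E, B4=T, B5=T, B5=F, B6=T
run #6 (d=2, g=-1) runs B1->F, B3->S, B2->T, B4->T, B5->F; records B1=F, B2=T, B3=S, B4=T, B5=F
together the pool reaches 11 outcomes: B1=T, B1=F, B2=T, B2=F, B3=S, B3=E, B4=T, B4=F, B5=T, B5=F, B6=T
no size-1 subset reaches all 11 outcomes (best union: 7/11)
no size-2 subset reaches all 11 outcomes (best union: 10/11)
the canonical winner is {1, 3, 4}: size 3, full 11-outcome coverage, earliest index list among size-3 covers
Answer: 3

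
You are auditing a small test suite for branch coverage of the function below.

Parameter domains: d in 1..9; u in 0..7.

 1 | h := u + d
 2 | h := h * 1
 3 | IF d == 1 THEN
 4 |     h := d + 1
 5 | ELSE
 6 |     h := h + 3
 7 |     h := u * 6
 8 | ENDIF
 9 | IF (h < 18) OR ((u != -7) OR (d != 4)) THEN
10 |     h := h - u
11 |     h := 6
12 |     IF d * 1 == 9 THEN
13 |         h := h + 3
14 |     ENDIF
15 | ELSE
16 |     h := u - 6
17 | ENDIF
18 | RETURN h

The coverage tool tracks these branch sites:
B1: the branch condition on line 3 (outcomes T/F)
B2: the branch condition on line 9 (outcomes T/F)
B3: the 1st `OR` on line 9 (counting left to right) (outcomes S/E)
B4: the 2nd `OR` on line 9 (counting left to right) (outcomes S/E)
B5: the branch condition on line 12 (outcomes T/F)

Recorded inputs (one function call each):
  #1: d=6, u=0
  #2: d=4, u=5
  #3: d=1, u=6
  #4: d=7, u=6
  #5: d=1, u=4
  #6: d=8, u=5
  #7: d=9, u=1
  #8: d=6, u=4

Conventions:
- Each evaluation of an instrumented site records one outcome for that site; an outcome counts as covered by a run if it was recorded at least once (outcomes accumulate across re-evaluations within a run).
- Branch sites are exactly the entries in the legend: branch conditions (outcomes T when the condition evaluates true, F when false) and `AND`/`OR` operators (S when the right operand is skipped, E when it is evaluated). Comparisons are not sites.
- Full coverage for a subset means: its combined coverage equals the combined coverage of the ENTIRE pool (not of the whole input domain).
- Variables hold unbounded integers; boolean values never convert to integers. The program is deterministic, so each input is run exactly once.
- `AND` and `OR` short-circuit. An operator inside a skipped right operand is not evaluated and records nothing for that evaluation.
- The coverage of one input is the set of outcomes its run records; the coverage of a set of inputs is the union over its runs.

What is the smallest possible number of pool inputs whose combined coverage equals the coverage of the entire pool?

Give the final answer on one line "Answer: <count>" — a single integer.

input #1 (d=6, u=0): events B1->F, B3->S, B2->T, B5->F; covers B1=F, B2=T, B3=S, B5=F
input #2 (d=4, u=5): events B1->F, B3->E, B4->S, B2->T, B5->F; covers B1=F, B2=T, B3=E, B4=S, B5=F
input #3 (d=1, u=6): events B1->T, B3->S, B2->T, B5->F; covers B1=T, B2=T, B3=S, B5=F
input #4 (d=7, u=6): events B1->F, B3->E, B4->S, B2->T, B5->F; covers B1=F, B2=T, B3=E, B4=S, B5=F
input #5 (d=1, u=4): events B1->T, B3->S, B2->T, B5->F; covers B1=T, B2=T, B3=S, B5=F
input #6 (d=8, u=5): events B1->F, B3->E, B4->S, B2->T, B5->F; covers B1=F, B2=T, B3=E, B4=S, B5=F
input #7 (d=9, u=1): events B1->F, B3->S, B2->T, B5->T; covers B1=F, B2=T, B3=S, B5=T
input #8 (d=6, u=4): events B1->F, B3->E, B4->S, B2->T, B5->F; covers B1=F, B2=T, B3=E, B4=S, B5=F
the full pool covers 8 outcomes: B1=T, B1=F, B2=T, B3=S, B3=E, B4=S, B5=T, B5=F
every size-1 subset falls short of the 8 outcomes (best: 5/8)
every size-2 subset falls short of the 8 outcomes (best: 7/8)
inputs {2, 3, 7} (size 3) cover everything; no size-3 subset with a lexicographically smaller index list covers all 8

Answer: 3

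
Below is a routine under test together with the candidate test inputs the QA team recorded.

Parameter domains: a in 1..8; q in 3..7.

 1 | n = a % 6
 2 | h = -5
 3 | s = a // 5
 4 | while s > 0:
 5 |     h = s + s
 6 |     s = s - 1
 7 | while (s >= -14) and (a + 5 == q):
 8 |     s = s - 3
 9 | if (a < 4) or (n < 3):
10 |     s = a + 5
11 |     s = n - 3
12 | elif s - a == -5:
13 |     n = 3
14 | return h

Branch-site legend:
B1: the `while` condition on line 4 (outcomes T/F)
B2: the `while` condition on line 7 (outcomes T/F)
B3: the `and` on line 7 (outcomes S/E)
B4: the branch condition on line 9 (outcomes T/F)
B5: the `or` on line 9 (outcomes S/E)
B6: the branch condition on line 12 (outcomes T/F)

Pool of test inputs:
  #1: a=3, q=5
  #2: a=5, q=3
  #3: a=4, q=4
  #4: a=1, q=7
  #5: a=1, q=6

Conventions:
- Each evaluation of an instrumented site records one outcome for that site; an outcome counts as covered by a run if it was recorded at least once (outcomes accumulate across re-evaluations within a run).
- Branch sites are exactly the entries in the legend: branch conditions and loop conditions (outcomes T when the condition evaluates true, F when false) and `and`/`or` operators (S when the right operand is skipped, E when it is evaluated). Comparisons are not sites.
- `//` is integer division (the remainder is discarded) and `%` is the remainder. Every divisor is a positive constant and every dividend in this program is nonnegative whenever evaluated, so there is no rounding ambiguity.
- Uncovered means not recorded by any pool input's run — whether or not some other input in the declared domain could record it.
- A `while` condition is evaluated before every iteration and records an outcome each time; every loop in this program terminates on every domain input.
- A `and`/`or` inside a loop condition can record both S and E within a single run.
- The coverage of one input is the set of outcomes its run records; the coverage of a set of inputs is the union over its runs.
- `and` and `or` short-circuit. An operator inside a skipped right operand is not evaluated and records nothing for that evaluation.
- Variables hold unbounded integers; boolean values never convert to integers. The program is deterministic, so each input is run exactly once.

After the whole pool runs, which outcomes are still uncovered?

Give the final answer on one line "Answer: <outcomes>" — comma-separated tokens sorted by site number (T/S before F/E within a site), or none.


#1 (a=3, q=5) -> covered: B1=F, B2=F, B3=E, B4=T, B5=S
#2 (a=5, q=3) -> covered: B1=T, B1=F, B2=F, B3=E, B4=F, B5=E, B6=T
#3 (a=4, q=4) -> covered: B1=F, B2=F, B3=E, B4=F, B5=E, B6=F
#4 (a=1, q=7) -> covered: B1=F, B2=F, B3=E, B4=T, B5=S
#5 (a=1, q=6) -> covered: B1=F, B2=T, B2=F, B3=S, B3=E, B4=T, B5=S
union over the pool: B1=T, B1=F, B2=T, B2=F, B3=S, B3=E, B4=T, B4=F, B5=S, B5=E, B6=T, B6=F
uncovered (0 of 12): none
Answer: none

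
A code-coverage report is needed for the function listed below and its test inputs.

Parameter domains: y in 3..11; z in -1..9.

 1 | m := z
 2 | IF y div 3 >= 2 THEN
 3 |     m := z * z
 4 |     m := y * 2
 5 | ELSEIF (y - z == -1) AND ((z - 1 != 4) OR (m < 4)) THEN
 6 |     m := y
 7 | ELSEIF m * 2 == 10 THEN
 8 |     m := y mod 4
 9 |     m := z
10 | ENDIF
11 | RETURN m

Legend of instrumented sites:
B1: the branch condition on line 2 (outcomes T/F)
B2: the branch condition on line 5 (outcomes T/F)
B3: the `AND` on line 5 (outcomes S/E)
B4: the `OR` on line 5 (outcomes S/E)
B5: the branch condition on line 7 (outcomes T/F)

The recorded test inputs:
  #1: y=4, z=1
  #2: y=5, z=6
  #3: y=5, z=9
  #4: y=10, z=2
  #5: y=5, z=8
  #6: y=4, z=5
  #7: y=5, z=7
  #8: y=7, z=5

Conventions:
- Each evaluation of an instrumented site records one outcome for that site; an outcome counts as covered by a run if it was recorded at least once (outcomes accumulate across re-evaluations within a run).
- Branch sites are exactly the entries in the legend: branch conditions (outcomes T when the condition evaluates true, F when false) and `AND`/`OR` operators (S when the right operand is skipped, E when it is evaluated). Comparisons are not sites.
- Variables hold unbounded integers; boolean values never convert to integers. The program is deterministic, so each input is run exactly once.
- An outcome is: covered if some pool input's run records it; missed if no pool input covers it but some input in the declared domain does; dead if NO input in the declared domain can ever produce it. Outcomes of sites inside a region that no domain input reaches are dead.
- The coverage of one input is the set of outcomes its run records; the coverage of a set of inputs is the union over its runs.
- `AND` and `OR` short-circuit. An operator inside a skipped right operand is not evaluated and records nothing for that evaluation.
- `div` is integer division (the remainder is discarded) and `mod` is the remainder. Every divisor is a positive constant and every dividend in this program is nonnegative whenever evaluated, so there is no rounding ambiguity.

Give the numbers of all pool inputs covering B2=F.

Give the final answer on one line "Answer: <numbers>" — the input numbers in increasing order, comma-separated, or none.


input #1 (y=4, z=1): hits B2=F
input #2 (y=5, z=6): never hits B2=F
input #3 (y=5, z=9): hits B2=F
input #4 (y=10, z=2): never hits B2=F
input #5 (y=5, z=8): hits B2=F
input #6 (y=4, z=5): hits B2=F
input #7 (y=5, z=7): hits B2=F
input #8 (y=7, z=5): never hits B2=F
Answer: 1, 3, 5, 6, 7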